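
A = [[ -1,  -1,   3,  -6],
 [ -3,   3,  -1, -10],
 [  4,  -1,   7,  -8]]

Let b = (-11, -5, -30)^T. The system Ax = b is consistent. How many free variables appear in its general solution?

Row reduce the augmented matrix [A | b].
R2 ← R2 − (3)·R1: [0, 6, -10, 8, 28]
R3 ← R3 + (4)·R1: [0, -5, 19, -32, -74]
R3 ← R3 + (5/6)·R2: [0, 0, 32/3, -76/3, -152/3]
The echelon form has 3 nonzero rows, and every pivot lies in the first 4 columns, so rank(A) = rank([A|b]) = 3.
The system is consistent.
Free variables = (unknowns) − (rank) = 4 − 3 = 1.

1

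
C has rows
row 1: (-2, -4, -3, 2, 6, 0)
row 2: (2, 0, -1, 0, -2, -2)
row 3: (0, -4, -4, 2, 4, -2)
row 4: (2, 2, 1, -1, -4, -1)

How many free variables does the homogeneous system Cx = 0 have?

Row reduce to echelon form.
R2 ← R2 + R1: [0, -4, -4, 2, 4, -2]
R4 ← R4 + R1: [0, -2, -2, 1, 2, -1]
R3 ← R3 − R2: [0, 0, 0, 0, 0, 0]
R4 ← R4 − (1/2)·R2: [0, 0, 0, 0, 0, 0]
2 nonzero rows, so rank(C) = 2.
C has 6 columns; by rank–nullity, nullity = 6 − 2 = 4.

4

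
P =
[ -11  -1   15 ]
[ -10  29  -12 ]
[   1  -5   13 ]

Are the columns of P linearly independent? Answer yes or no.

Row reduce P to echelon form.
R2 ← R2 − (10/11)·R1: [0, 329/11, -282/11]
R3 ← R3 + (1/11)·R1: [0, -56/11, 158/11]
R3 ← R3 + (8/47)·R2: [0, 0, 10]
3 pivots among 3 columns.
Every column is a pivot column, so the columns are linearly independent.

yes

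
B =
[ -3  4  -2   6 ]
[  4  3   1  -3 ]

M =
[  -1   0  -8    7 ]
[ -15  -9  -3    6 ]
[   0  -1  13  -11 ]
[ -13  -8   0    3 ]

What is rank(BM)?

2

First compute BM:
[[-135, -82, -14,  43],
 [-10,  -4, -28,  26]]
Now row reduce the product.
R2 ← R2 − (2/27)·R1: [0, 56/27, -728/27, 616/27]
2 nonzero rows, so rank(BM) = 2.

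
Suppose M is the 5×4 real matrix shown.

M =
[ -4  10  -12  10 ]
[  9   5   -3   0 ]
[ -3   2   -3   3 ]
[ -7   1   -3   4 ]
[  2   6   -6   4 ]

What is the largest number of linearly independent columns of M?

Row reduce to echelon form.
R2 ← R2 + (9/4)·R1: [0, 55/2, -30, 45/2]
R3 ← R3 − (3/4)·R1: [0, -11/2, 6, -9/2]
R4 ← R4 − (7/4)·R1: [0, -33/2, 18, -27/2]
R5 ← R5 + (1/2)·R1: [0, 11, -12, 9]
R3 ← R3 + (1/5)·R2: [0, 0, 0, 0]
R4 ← R4 + (3/5)·R2: [0, 0, 0, 0]
R5 ← R5 − (2/5)·R2: [0, 0, 0, 0]
Echelon form has 2 nonzero rows, so rank(M) = 2.
The rank gives the maximum number of linearly independent columns: 2.

2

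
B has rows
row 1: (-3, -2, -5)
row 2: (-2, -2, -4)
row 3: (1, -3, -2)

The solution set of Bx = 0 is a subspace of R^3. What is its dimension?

1

Row reduce to echelon form.
R2 ← R2 − (2/3)·R1: [0, -2/3, -2/3]
R3 ← R3 + (1/3)·R1: [0, -11/3, -11/3]
R3 ← R3 − (11/2)·R2: [0, 0, 0]
2 nonzero rows, so rank(B) = 2.
B has 3 columns; by rank–nullity, nullity = 3 − 2 = 1.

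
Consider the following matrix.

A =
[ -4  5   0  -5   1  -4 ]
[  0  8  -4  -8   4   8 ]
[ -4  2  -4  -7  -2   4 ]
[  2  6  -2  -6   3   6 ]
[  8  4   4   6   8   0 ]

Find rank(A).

Row reduce to echelon form.
R3 ← R3 − R1: [0, -3, -4, -2, -3, 8]
R4 ← R4 + (1/2)·R1: [0, 17/2, -2, -17/2, 7/2, 4]
R5 ← R5 + (2)·R1: [0, 14, 4, -4, 10, -8]
R3 ← R3 + (3/8)·R2: [0, 0, -11/2, -5, -3/2, 11]
R4 ← R4 − (17/16)·R2: [0, 0, 9/4, 0, -3/4, -9/2]
R5 ← R5 − (7/4)·R2: [0, 0, 11, 10, 3, -22]
R4 ← R4 + (9/22)·R3: [0, 0, 0, -45/22, -15/11, 0]
R5 ← R5 + (2)·R3: [0, 0, 0, 0, 0, 0]
Echelon form has 4 nonzero rows, so rank(A) = 4.

4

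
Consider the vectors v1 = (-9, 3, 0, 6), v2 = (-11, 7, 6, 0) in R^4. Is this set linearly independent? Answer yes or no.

Form the matrix with these vectors as rows and row reduce.
R2 ← R2 − (11/9)·R1: [0, 10/3, 6, -22/3]
2 nonzero rows, so the 2 vectors span a space of dimension 2.
Since 2 = 2, the vectors are linearly independent.

yes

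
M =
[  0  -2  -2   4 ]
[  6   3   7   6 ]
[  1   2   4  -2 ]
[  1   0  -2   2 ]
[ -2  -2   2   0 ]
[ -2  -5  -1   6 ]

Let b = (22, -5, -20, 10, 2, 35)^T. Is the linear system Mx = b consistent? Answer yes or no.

Row reduce the augmented matrix [M | b].
Swap R1 ↔ R2
R3 ← R3 − (1/6)·R1: [0, 3/2, 17/6, -3, -115/6]
R4 ← R4 − (1/6)·R1: [0, -1/2, -19/6, 1, 65/6]
R5 ← R5 + (1/3)·R1: [0, -1, 13/3, 2, 1/3]
R6 ← R6 + (1/3)·R1: [0, -4, 4/3, 8, 100/3]
R3 ← R3 + (3/4)·R2: [0, 0, 4/3, 0, -8/3]
R4 ← R4 − (1/4)·R2: [0, 0, -8/3, 0, 16/3]
R5 ← R5 − (1/2)·R2: [0, 0, 16/3, 0, -32/3]
R6 ← R6 − (2)·R2: [0, 0, 16/3, 0, -32/3]
R4 ← R4 + (2)·R3: [0, 0, 0, 0, 0]
R5 ← R5 − (4)·R3: [0, 0, 0, 0, 0]
R6 ← R6 − (4)·R3: [0, 0, 0, 0, 0]
The echelon form has 3 nonzero rows, and every pivot lies in the first 4 columns, so rank(M) = rank([M|b]) = 3.
The system is consistent.

yes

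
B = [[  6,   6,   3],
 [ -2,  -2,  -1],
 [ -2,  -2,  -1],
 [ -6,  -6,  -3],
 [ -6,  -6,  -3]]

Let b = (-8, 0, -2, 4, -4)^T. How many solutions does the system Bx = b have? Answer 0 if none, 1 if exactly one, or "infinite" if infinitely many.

0

Row reduce the augmented matrix [B | b].
R2 ← R2 + (1/3)·R1: [0, 0, 0, -8/3]
R3 ← R3 + (1/3)·R1: [0, 0, 0, -14/3]
R4 ← R4 + R1: [0, 0, 0, -4]
R5 ← R5 + R1: [0, 0, 0, -12]
R3 ← R3 − (7/4)·R2: [0, 0, 0, 0]
R4 ← R4 − (3/2)·R2: [0, 0, 0, 0]
R5 ← R5 − (9/2)·R2: [0, 0, 0, 0]
The echelon form has 2 nonzero rows; the last pivot sits in the augmented column, so rank(B) = 1 but rank([B|b]) = 2.
Since the ranks differ, the system is inconsistent.
It has no solutions.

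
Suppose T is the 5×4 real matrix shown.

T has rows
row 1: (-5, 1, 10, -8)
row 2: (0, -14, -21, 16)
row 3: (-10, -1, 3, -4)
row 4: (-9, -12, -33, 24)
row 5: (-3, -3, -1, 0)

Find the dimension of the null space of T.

Row reduce to echelon form.
R3 ← R3 − (2)·R1: [0, -3, -17, 12]
R4 ← R4 − (9/5)·R1: [0, -69/5, -51, 192/5]
R5 ← R5 − (3/5)·R1: [0, -18/5, -7, 24/5]
R3 ← R3 − (3/14)·R2: [0, 0, -25/2, 60/7]
R4 ← R4 − (69/70)·R2: [0, 0, -303/10, 792/35]
R5 ← R5 − (9/35)·R2: [0, 0, -8/5, 24/35]
R4 ← R4 − (303/125)·R3: [0, 0, 0, 324/175]
R5 ← R5 − (16/125)·R3: [0, 0, 0, -72/175]
R5 ← R5 + (2/9)·R4: [0, 0, 0, 0]
4 nonzero rows, so rank(T) = 4.
T has 4 columns; by rank–nullity, nullity = 4 − 4 = 0.

0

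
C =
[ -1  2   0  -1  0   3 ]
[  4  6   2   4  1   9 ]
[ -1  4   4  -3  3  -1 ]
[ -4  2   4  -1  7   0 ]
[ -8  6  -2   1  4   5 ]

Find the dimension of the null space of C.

1

Row reduce to echelon form.
R2 ← R2 + (4)·R1: [0, 14, 2, 0, 1, 21]
R3 ← R3 − R1: [0, 2, 4, -2, 3, -4]
R4 ← R4 − (4)·R1: [0, -6, 4, 3, 7, -12]
R5 ← R5 − (8)·R1: [0, -10, -2, 9, 4, -19]
R3 ← R3 − (1/7)·R2: [0, 0, 26/7, -2, 20/7, -7]
R4 ← R4 + (3/7)·R2: [0, 0, 34/7, 3, 52/7, -3]
R5 ← R5 + (5/7)·R2: [0, 0, -4/7, 9, 33/7, -4]
R4 ← R4 − (17/13)·R3: [0, 0, 0, 73/13, 48/13, 80/13]
R5 ← R5 + (2/13)·R3: [0, 0, 0, 113/13, 67/13, -66/13]
R5 ← R5 − (113/73)·R4: [0, 0, 0, 0, -41/73, -1066/73]
5 nonzero rows, so rank(C) = 5.
C has 6 columns; by rank–nullity, nullity = 6 − 5 = 1.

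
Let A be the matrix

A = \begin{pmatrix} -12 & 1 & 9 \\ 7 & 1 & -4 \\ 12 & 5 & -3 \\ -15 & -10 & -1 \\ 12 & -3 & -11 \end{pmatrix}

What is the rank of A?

3

Row reduce to echelon form.
R2 ← R2 + (7/12)·R1: [0, 19/12, 5/4]
R3 ← R3 + R1: [0, 6, 6]
R4 ← R4 − (5/4)·R1: [0, -45/4, -49/4]
R5 ← R5 + R1: [0, -2, -2]
R3 ← R3 − (72/19)·R2: [0, 0, 24/19]
R4 ← R4 + (135/19)·R2: [0, 0, -64/19]
R5 ← R5 + (24/19)·R2: [0, 0, -8/19]
R4 ← R4 + (8/3)·R3: [0, 0, 0]
R5 ← R5 + (1/3)·R3: [0, 0, 0]
Echelon form has 3 nonzero rows, so rank(A) = 3.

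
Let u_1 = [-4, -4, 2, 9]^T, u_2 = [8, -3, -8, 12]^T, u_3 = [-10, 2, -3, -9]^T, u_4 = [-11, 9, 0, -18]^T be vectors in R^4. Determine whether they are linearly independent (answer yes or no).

Form the matrix with these vectors as rows and row reduce.
R2 ← R2 + (2)·R1: [0, -11, -4, 30]
R3 ← R3 − (5/2)·R1: [0, 12, -8, -63/2]
R4 ← R4 − (11/4)·R1: [0, 20, -11/2, -171/4]
R3 ← R3 + (12/11)·R2: [0, 0, -136/11, 27/22]
R4 ← R4 + (20/11)·R2: [0, 0, -281/22, 519/44]
R4 ← R4 − (281/272)·R3: [0, 0, 0, 5727/544]
4 nonzero rows, so the 4 vectors span a space of dimension 4.
Since 4 = 4, the vectors are linearly independent.

yes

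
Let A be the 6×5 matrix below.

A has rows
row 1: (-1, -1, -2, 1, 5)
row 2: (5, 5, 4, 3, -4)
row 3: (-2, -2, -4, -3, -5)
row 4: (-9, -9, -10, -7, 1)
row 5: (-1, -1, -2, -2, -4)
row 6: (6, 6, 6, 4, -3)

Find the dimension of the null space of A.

Row reduce to echelon form.
R2 ← R2 + (5)·R1: [0, 0, -6, 8, 21]
R3 ← R3 − (2)·R1: [0, 0, 0, -5, -15]
R4 ← R4 − (9)·R1: [0, 0, 8, -16, -44]
R5 ← R5 − R1: [0, 0, 0, -3, -9]
R6 ← R6 + (6)·R1: [0, 0, -6, 10, 27]
R4 ← R4 + (4/3)·R2: [0, 0, 0, -16/3, -16]
R6 ← R6 − R2: [0, 0, 0, 2, 6]
R4 ← R4 − (16/15)·R3: [0, 0, 0, 0, 0]
R5 ← R5 − (3/5)·R3: [0, 0, 0, 0, 0]
R6 ← R6 + (2/5)·R3: [0, 0, 0, 0, 0]
3 nonzero rows, so rank(A) = 3.
A has 5 columns; by rank–nullity, nullity = 5 − 3 = 2.

2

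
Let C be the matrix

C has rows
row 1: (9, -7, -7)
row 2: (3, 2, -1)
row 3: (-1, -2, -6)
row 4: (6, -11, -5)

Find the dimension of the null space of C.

Row reduce to echelon form.
R2 ← R2 − (1/3)·R1: [0, 13/3, 4/3]
R3 ← R3 + (1/9)·R1: [0, -25/9, -61/9]
R4 ← R4 − (2/3)·R1: [0, -19/3, -1/3]
R3 ← R3 + (25/39)·R2: [0, 0, -77/13]
R4 ← R4 + (19/13)·R2: [0, 0, 21/13]
R4 ← R4 + (3/11)·R3: [0, 0, 0]
3 nonzero rows, so rank(C) = 3.
C has 3 columns; by rank–nullity, nullity = 3 − 3 = 0.

0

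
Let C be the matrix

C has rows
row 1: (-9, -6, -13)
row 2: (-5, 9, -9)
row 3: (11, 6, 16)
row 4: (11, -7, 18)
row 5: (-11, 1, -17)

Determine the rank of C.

3

Row reduce to echelon form.
R2 ← R2 − (5/9)·R1: [0, 37/3, -16/9]
R3 ← R3 + (11/9)·R1: [0, -4/3, 1/9]
R4 ← R4 + (11/9)·R1: [0, -43/3, 19/9]
R5 ← R5 − (11/9)·R1: [0, 25/3, -10/9]
R3 ← R3 + (4/37)·R2: [0, 0, -3/37]
R4 ← R4 + (43/37)·R2: [0, 0, 5/111]
R5 ← R5 − (25/37)·R2: [0, 0, 10/111]
R4 ← R4 + (5/9)·R3: [0, 0, 0]
R5 ← R5 + (10/9)·R3: [0, 0, 0]
Echelon form has 3 nonzero rows, so rank(C) = 3.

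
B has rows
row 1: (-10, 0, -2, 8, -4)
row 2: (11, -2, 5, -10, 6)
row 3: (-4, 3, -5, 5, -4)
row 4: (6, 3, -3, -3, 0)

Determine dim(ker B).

3

Row reduce to echelon form.
R2 ← R2 + (11/10)·R1: [0, -2, 14/5, -6/5, 8/5]
R3 ← R3 − (2/5)·R1: [0, 3, -21/5, 9/5, -12/5]
R4 ← R4 + (3/5)·R1: [0, 3, -21/5, 9/5, -12/5]
R3 ← R3 + (3/2)·R2: [0, 0, 0, 0, 0]
R4 ← R4 + (3/2)·R2: [0, 0, 0, 0, 0]
2 nonzero rows, so rank(B) = 2.
B has 5 columns; by rank–nullity, nullity = 5 − 2 = 3.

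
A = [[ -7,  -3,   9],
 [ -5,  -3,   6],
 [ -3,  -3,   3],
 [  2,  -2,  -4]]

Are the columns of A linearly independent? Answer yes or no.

no

Row reduce A to echelon form.
R2 ← R2 − (5/7)·R1: [0, -6/7, -3/7]
R3 ← R3 − (3/7)·R1: [0, -12/7, -6/7]
R4 ← R4 + (2/7)·R1: [0, -20/7, -10/7]
R3 ← R3 − (2)·R2: [0, 0, 0]
R4 ← R4 − (10/3)·R2: [0, 0, 0]
2 pivots among 3 columns.
Only 2 < 3 pivot columns, so the columns are linearly dependent.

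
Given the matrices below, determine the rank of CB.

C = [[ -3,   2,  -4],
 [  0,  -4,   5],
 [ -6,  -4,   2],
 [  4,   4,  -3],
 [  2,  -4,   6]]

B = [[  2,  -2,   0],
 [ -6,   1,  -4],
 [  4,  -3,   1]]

First compute CB:
[[-34,  20, -12],
 [ 44, -19,  21],
 [ 20,   2,  18],
 [-28,   5, -19],
 [ 52, -26,  22]]
Now row reduce the product.
R2 ← R2 + (22/17)·R1: [0, 117/17, 93/17]
R3 ← R3 + (10/17)·R1: [0, 234/17, 186/17]
R4 ← R4 − (14/17)·R1: [0, -195/17, -155/17]
R5 ← R5 + (26/17)·R1: [0, 78/17, 62/17]
R3 ← R3 − (2)·R2: [0, 0, 0]
R4 ← R4 + (5/3)·R2: [0, 0, 0]
R5 ← R5 − (2/3)·R2: [0, 0, 0]
2 nonzero rows, so rank(CB) = 2.

2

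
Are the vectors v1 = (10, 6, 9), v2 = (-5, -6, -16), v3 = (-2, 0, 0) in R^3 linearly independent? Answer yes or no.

yes

Form the matrix with these vectors as rows and row reduce.
R2 ← R2 + (1/2)·R1: [0, -3, -23/2]
R3 ← R3 + (1/5)·R1: [0, 6/5, 9/5]
R3 ← R3 + (2/5)·R2: [0, 0, -14/5]
3 nonzero rows, so the 3 vectors span a space of dimension 3.
Since 3 = 3, the vectors are linearly independent.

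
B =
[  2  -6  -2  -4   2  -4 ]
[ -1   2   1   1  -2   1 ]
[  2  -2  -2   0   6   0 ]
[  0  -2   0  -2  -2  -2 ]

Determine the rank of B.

Row reduce to echelon form.
R2 ← R2 + (1/2)·R1: [0, -1, 0, -1, -1, -1]
R3 ← R3 − R1: [0, 4, 0, 4, 4, 4]
R3 ← R3 + (4)·R2: [0, 0, 0, 0, 0, 0]
R4 ← R4 − (2)·R2: [0, 0, 0, 0, 0, 0]
Echelon form has 2 nonzero rows, so rank(B) = 2.

2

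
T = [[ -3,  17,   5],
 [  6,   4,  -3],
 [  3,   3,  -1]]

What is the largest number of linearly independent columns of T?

Row reduce to echelon form.
R2 ← R2 + (2)·R1: [0, 38, 7]
R3 ← R3 + R1: [0, 20, 4]
R3 ← R3 − (10/19)·R2: [0, 0, 6/19]
Echelon form has 3 nonzero rows, so rank(T) = 3.
The rank gives the maximum number of linearly independent columns: 3.

3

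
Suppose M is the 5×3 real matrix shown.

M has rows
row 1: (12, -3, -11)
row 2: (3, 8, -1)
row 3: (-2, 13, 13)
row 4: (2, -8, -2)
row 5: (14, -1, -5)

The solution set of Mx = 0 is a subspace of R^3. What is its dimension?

0

Row reduce to echelon form.
R2 ← R2 − (1/4)·R1: [0, 35/4, 7/4]
R3 ← R3 + (1/6)·R1: [0, 25/2, 67/6]
R4 ← R4 − (1/6)·R1: [0, -15/2, -1/6]
R5 ← R5 − (7/6)·R1: [0, 5/2, 47/6]
R3 ← R3 − (10/7)·R2: [0, 0, 26/3]
R4 ← R4 + (6/7)·R2: [0, 0, 4/3]
R5 ← R5 − (2/7)·R2: [0, 0, 22/3]
R4 ← R4 − (2/13)·R3: [0, 0, 0]
R5 ← R5 − (11/13)·R3: [0, 0, 0]
3 nonzero rows, so rank(M) = 3.
M has 3 columns; by rank–nullity, nullity = 3 − 3 = 0.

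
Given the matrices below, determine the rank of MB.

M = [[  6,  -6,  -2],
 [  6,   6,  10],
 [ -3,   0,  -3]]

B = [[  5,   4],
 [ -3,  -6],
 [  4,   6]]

First compute MB:
[[ 40,  48],
 [ 52,  48],
 [-27, -30]]
Now row reduce the product.
R2 ← R2 − (13/10)·R1: [0, -72/5]
R3 ← R3 + (27/40)·R1: [0, 12/5]
R3 ← R3 + (1/6)·R2: [0, 0]
2 nonzero rows, so rank(MB) = 2.

2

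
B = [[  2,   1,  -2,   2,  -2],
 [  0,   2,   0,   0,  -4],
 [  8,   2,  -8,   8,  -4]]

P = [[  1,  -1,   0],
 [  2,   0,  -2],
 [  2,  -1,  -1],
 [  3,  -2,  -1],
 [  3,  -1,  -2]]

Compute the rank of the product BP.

2

First compute BP:
[[  0,  -2,   2],
 [ -8,   4,   4],
 [  8, -12,   4]]
Now row reduce the product.
Swap R1 ↔ R2
R3 ← R3 + R1: [0, -8, 8]
R3 ← R3 − (4)·R2: [0, 0, 0]
2 nonzero rows, so rank(BP) = 2.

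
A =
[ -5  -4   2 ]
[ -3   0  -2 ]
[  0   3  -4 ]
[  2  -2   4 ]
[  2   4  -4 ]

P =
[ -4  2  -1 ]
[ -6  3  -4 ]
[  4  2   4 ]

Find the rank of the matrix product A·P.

First compute AP:
[[ 52, -18,  29],
 [  4, -10,  -5],
 [-34,   1, -28],
 [ 20,   6,  22],
 [-48,   8, -34]]
Now row reduce the product.
R2 ← R2 − (1/13)·R1: [0, -112/13, -94/13]
R3 ← R3 + (17/26)·R1: [0, -140/13, -235/26]
R4 ← R4 − (5/13)·R1: [0, 168/13, 141/13]
R5 ← R5 + (12/13)·R1: [0, -112/13, -94/13]
R3 ← R3 − (5/4)·R2: [0, 0, 0]
R4 ← R4 + (3/2)·R2: [0, 0, 0]
R5 ← R5 − R2: [0, 0, 0]
2 nonzero rows, so rank(AP) = 2.

2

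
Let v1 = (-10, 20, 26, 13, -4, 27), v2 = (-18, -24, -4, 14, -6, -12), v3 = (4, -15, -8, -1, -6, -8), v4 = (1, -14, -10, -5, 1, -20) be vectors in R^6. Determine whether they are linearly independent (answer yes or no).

yes

Form the matrix with these vectors as rows and row reduce.
R2 ← R2 − (9/5)·R1: [0, -60, -254/5, -47/5, 6/5, -303/5]
R3 ← R3 + (2/5)·R1: [0, -7, 12/5, 21/5, -38/5, 14/5]
R4 ← R4 + (1/10)·R1: [0, -12, -37/5, -37/10, 3/5, -173/10]
R3 ← R3 − (7/60)·R2: [0, 0, 1249/150, 1589/300, -387/50, 987/100]
R4 ← R4 − (1/5)·R2: [0, 0, 69/25, -91/50, 9/25, -259/50]
R4 ← R4 − (414/1249)·R3: [0, 0, 0, -4466/1249, 3654/1249, -10556/1249]
4 nonzero rows, so the 4 vectors span a space of dimension 4.
Since 4 = 4, the vectors are linearly independent.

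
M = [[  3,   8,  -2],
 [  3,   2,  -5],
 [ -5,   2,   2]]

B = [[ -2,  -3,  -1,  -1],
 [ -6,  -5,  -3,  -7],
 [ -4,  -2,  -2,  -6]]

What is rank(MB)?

2

First compute MB:
[[-46, -45, -23, -47],
 [  2,  -9,   1,  13],
 [-10,   1,  -5, -21]]
Now row reduce the product.
R2 ← R2 + (1/23)·R1: [0, -252/23, 0, 252/23]
R3 ← R3 − (5/23)·R1: [0, 248/23, 0, -248/23]
R3 ← R3 + (62/63)·R2: [0, 0, 0, 0]
2 nonzero rows, so rank(MB) = 2.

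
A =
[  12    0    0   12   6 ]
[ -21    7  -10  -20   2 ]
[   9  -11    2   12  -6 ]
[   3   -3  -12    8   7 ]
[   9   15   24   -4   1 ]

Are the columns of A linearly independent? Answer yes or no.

no

Row reduce A to echelon form.
R2 ← R2 + (7/4)·R1: [0, 7, -10, 1, 25/2]
R3 ← R3 − (3/4)·R1: [0, -11, 2, 3, -21/2]
R4 ← R4 − (1/4)·R1: [0, -3, -12, 5, 11/2]
R5 ← R5 − (3/4)·R1: [0, 15, 24, -13, -7/2]
R3 ← R3 + (11/7)·R2: [0, 0, -96/7, 32/7, 64/7]
R4 ← R4 + (3/7)·R2: [0, 0, -114/7, 38/7, 76/7]
R5 ← R5 − (15/7)·R2: [0, 0, 318/7, -106/7, -212/7]
R4 ← R4 − (19/16)·R3: [0, 0, 0, 0, 0]
R5 ← R5 + (53/16)·R3: [0, 0, 0, 0, 0]
3 pivots among 5 columns.
Only 3 < 5 pivot columns, so the columns are linearly dependent.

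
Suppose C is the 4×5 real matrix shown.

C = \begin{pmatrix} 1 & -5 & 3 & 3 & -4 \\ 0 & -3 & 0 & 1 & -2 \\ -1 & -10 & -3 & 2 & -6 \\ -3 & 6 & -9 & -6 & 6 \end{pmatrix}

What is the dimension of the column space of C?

Row reduce to echelon form.
R3 ← R3 + R1: [0, -15, 0, 5, -10]
R4 ← R4 + (3)·R1: [0, -9, 0, 3, -6]
R3 ← R3 − (5)·R2: [0, 0, 0, 0, 0]
R4 ← R4 − (3)·R2: [0, 0, 0, 0, 0]
Echelon form has 2 nonzero rows, so rank(C) = 2.
The column space has dimension equal to the rank: 2.

2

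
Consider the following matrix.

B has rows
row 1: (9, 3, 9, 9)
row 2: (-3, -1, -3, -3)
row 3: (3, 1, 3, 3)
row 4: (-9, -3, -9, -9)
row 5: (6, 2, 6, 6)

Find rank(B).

1

Row reduce to echelon form.
R2 ← R2 + (1/3)·R1: [0, 0, 0, 0]
R3 ← R3 − (1/3)·R1: [0, 0, 0, 0]
R4 ← R4 + R1: [0, 0, 0, 0]
R5 ← R5 − (2/3)·R1: [0, 0, 0, 0]
Echelon form has 1 nonzero row, so rank(B) = 1.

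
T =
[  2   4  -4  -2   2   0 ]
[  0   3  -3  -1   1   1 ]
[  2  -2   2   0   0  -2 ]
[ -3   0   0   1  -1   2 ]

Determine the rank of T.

Row reduce to echelon form.
R3 ← R3 − R1: [0, -6, 6, 2, -2, -2]
R4 ← R4 + (3/2)·R1: [0, 6, -6, -2, 2, 2]
R3 ← R3 + (2)·R2: [0, 0, 0, 0, 0, 0]
R4 ← R4 − (2)·R2: [0, 0, 0, 0, 0, 0]
Echelon form has 2 nonzero rows, so rank(T) = 2.

2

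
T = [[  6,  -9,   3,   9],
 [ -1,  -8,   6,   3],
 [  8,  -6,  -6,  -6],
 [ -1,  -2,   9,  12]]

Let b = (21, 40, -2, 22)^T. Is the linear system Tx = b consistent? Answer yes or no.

yes

Row reduce the augmented matrix [T | b].
R2 ← R2 + (1/6)·R1: [0, -19/2, 13/2, 9/2, 87/2]
R3 ← R3 − (4/3)·R1: [0, 6, -10, -18, -30]
R4 ← R4 + (1/6)·R1: [0, -7/2, 19/2, 27/2, 51/2]
R3 ← R3 + (12/19)·R2: [0, 0, -112/19, -288/19, -48/19]
R4 ← R4 − (7/19)·R2: [0, 0, 135/19, 225/19, 180/19]
R4 ← R4 + (135/112)·R3: [0, 0, 0, -45/7, 45/7]
The echelon form has 4 nonzero rows, and every pivot lies in the first 4 columns, so rank(T) = rank([T|b]) = 4.
The system is consistent.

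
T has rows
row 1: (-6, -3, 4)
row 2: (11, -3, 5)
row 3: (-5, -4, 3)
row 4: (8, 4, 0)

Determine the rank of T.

3

Row reduce to echelon form.
R2 ← R2 + (11/6)·R1: [0, -17/2, 37/3]
R3 ← R3 − (5/6)·R1: [0, -3/2, -1/3]
R4 ← R4 + (4/3)·R1: [0, 0, 16/3]
R3 ← R3 − (3/17)·R2: [0, 0, -128/51]
R4 ← R4 + (17/8)·R3: [0, 0, 0]
Echelon form has 3 nonzero rows, so rank(T) = 3.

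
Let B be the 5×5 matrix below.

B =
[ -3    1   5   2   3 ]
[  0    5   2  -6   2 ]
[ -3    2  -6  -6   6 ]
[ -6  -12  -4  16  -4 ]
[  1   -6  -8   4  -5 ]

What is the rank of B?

5

Row reduce to echelon form.
R3 ← R3 − R1: [0, 1, -11, -8, 3]
R4 ← R4 − (2)·R1: [0, -14, -14, 12, -10]
R5 ← R5 + (1/3)·R1: [0, -17/3, -19/3, 14/3, -4]
R3 ← R3 − (1/5)·R2: [0, 0, -57/5, -34/5, 13/5]
R4 ← R4 + (14/5)·R2: [0, 0, -42/5, -24/5, -22/5]
R5 ← R5 + (17/15)·R2: [0, 0, -61/15, -32/15, -26/15]
R4 ← R4 − (14/19)·R3: [0, 0, 0, 4/19, -120/19]
R5 ← R5 − (61/171)·R3: [0, 0, 0, 50/171, -455/171]
R5 ← R5 − (25/18)·R4: [0, 0, 0, 0, 55/9]
Echelon form has 5 nonzero rows, so rank(B) = 5.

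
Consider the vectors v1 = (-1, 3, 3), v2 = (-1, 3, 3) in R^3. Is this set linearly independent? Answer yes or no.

Form the matrix with these vectors as rows and row reduce.
R2 ← R2 − R1: [0, 0, 0]
1 nonzero row, so the 2 vectors span a space of dimension 1.
Since 1 < 2, the vectors are linearly dependent.

no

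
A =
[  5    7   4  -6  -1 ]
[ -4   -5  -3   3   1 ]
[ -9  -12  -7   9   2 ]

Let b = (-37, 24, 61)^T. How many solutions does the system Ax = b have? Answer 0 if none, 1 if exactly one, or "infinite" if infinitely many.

Row reduce the augmented matrix [A | b].
R2 ← R2 + (4/5)·R1: [0, 3/5, 1/5, -9/5, 1/5, -28/5]
R3 ← R3 + (9/5)·R1: [0, 3/5, 1/5, -9/5, 1/5, -28/5]
R3 ← R3 − R2: [0, 0, 0, 0, 0, 0]
The echelon form has 2 nonzero rows, and every pivot lies in the first 5 columns, so rank(A) = rank([A|b]) = 2.
The system is consistent.
rank = 2 < 5 unknowns, so there are infinitely many solutions.

infinite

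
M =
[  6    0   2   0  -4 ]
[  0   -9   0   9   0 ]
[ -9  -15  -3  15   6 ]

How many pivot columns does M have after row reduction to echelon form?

2

Row reduce to echelon form.
R3 ← R3 + (3/2)·R1: [0, -15, 0, 15, 0]
R3 ← R3 − (5/3)·R2: [0, 0, 0, 0, 0]
Echelon form has 2 nonzero rows, so rank(M) = 2.
Each nonzero row contributes one pivot column: 2 pivot columns.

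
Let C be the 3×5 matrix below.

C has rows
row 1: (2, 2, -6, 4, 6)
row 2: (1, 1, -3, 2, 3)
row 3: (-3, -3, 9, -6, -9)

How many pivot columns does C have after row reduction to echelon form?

Row reduce to echelon form.
R2 ← R2 − (1/2)·R1: [0, 0, 0, 0, 0]
R3 ← R3 + (3/2)·R1: [0, 0, 0, 0, 0]
Echelon form has 1 nonzero row, so rank(C) = 1.
Each nonzero row contributes one pivot column: 1 pivot columns.

1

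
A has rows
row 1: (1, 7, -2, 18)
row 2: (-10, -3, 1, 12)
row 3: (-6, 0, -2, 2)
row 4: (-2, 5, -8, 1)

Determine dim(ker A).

0

Row reduce to echelon form.
R2 ← R2 + (10)·R1: [0, 67, -19, 192]
R3 ← R3 + (6)·R1: [0, 42, -14, 110]
R4 ← R4 + (2)·R1: [0, 19, -12, 37]
R3 ← R3 − (42/67)·R2: [0, 0, -140/67, -694/67]
R4 ← R4 − (19/67)·R2: [0, 0, -443/67, -1169/67]
R4 ← R4 − (443/140)·R3: [0, 0, 0, 1073/70]
4 nonzero rows, so rank(A) = 4.
A has 4 columns; by rank–nullity, nullity = 4 − 4 = 0.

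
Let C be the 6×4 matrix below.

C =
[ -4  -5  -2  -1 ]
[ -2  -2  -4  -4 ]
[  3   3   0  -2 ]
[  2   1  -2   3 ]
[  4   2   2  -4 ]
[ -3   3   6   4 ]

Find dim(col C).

4

Row reduce to echelon form.
R2 ← R2 − (1/2)·R1: [0, 1/2, -3, -7/2]
R3 ← R3 + (3/4)·R1: [0, -3/4, -3/2, -11/4]
R4 ← R4 + (1/2)·R1: [0, -3/2, -3, 5/2]
R5 ← R5 + R1: [0, -3, 0, -5]
R6 ← R6 − (3/4)·R1: [0, 27/4, 15/2, 19/4]
R3 ← R3 + (3/2)·R2: [0, 0, -6, -8]
R4 ← R4 + (3)·R2: [0, 0, -12, -8]
R5 ← R5 + (6)·R2: [0, 0, -18, -26]
R6 ← R6 − (27/2)·R2: [0, 0, 48, 52]
R4 ← R4 − (2)·R3: [0, 0, 0, 8]
R5 ← R5 − (3)·R3: [0, 0, 0, -2]
R6 ← R6 + (8)·R3: [0, 0, 0, -12]
R5 ← R5 + (1/4)·R4: [0, 0, 0, 0]
R6 ← R6 + (3/2)·R4: [0, 0, 0, 0]
Echelon form has 4 nonzero rows, so rank(C) = 4.
The column space has dimension equal to the rank: 4.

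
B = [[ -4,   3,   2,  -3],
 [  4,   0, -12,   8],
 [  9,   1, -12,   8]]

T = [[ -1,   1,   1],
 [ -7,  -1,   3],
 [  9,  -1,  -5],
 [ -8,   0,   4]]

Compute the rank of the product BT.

2

First compute BT:
[[ 25,  -9, -17],
 [-176,  16,  96],
 [-188,  20, 104]]
Now row reduce the product.
R2 ← R2 + (176/25)·R1: [0, -1184/25, -592/25]
R3 ← R3 + (188/25)·R1: [0, -1192/25, -596/25]
R3 ← R3 − (149/148)·R2: [0, 0, 0]
2 nonzero rows, so rank(BT) = 2.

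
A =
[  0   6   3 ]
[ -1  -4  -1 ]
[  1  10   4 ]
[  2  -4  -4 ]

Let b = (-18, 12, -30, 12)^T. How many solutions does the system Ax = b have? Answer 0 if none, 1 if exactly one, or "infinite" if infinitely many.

infinite

Row reduce the augmented matrix [A | b].
Swap R1 ↔ R2
R3 ← R3 + R1: [0, 6, 3, -18]
R4 ← R4 + (2)·R1: [0, -12, -6, 36]
R3 ← R3 − R2: [0, 0, 0, 0]
R4 ← R4 + (2)·R2: [0, 0, 0, 0]
The echelon form has 2 nonzero rows, and every pivot lies in the first 3 columns, so rank(A) = rank([A|b]) = 2.
The system is consistent.
rank = 2 < 3 unknowns, so there are infinitely many solutions.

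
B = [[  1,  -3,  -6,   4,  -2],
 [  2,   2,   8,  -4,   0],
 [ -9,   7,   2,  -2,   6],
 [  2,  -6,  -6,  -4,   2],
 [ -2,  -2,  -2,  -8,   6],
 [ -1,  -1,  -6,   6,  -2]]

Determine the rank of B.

3

Row reduce to echelon form.
R2 ← R2 − (2)·R1: [0, 8, 20, -12, 4]
R3 ← R3 + (9)·R1: [0, -20, -52, 34, -12]
R4 ← R4 − (2)·R1: [0, 0, 6, -12, 6]
R5 ← R5 + (2)·R1: [0, -8, -14, 0, 2]
R6 ← R6 + R1: [0, -4, -12, 10, -4]
R3 ← R3 + (5/2)·R2: [0, 0, -2, 4, -2]
R5 ← R5 + R2: [0, 0, 6, -12, 6]
R6 ← R6 + (1/2)·R2: [0, 0, -2, 4, -2]
R4 ← R4 + (3)·R3: [0, 0, 0, 0, 0]
R5 ← R5 + (3)·R3: [0, 0, 0, 0, 0]
R6 ← R6 − R3: [0, 0, 0, 0, 0]
Echelon form has 3 nonzero rows, so rank(B) = 3.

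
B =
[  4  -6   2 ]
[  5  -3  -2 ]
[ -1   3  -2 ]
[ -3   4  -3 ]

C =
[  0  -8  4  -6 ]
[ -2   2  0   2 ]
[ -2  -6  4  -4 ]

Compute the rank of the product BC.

First compute BC:
[[  8, -56,  24, -44],
 [ 10, -34,  12, -28],
 [ -2,  26, -12,  20],
 [ -2,  50, -24,  38]]
Now row reduce the product.
R2 ← R2 − (5/4)·R1: [0, 36, -18, 27]
R3 ← R3 + (1/4)·R1: [0, 12, -6, 9]
R4 ← R4 + (1/4)·R1: [0, 36, -18, 27]
R3 ← R3 − (1/3)·R2: [0, 0, 0, 0]
R4 ← R4 − R2: [0, 0, 0, 0]
2 nonzero rows, so rank(BC) = 2.

2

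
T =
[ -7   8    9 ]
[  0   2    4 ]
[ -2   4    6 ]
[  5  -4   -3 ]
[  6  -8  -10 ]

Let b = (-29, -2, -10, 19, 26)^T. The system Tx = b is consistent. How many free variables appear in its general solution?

1

Row reduce the augmented matrix [T | b].
R3 ← R3 − (2/7)·R1: [0, 12/7, 24/7, -12/7]
R4 ← R4 + (5/7)·R1: [0, 12/7, 24/7, -12/7]
R5 ← R5 + (6/7)·R1: [0, -8/7, -16/7, 8/7]
R3 ← R3 − (6/7)·R2: [0, 0, 0, 0]
R4 ← R4 − (6/7)·R2: [0, 0, 0, 0]
R5 ← R5 + (4/7)·R2: [0, 0, 0, 0]
The echelon form has 2 nonzero rows, and every pivot lies in the first 3 columns, so rank(T) = rank([T|b]) = 2.
The system is consistent.
Free variables = (unknowns) − (rank) = 3 − 2 = 1.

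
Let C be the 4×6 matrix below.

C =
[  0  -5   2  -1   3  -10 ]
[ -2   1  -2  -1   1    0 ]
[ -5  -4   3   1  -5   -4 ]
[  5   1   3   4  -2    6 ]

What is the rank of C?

Row reduce to echelon form.
Swap R1 ↔ R2
R3 ← R3 − (5/2)·R1: [0, -13/2, 8, 7/2, -15/2, -4]
R4 ← R4 + (5/2)·R1: [0, 7/2, -2, 3/2, 1/2, 6]
R3 ← R3 − (13/10)·R2: [0, 0, 27/5, 24/5, -57/5, 9]
R4 ← R4 + (7/10)·R2: [0, 0, -3/5, 4/5, 13/5, -1]
R4 ← R4 + (1/9)·R3: [0, 0, 0, 4/3, 4/3, 0]
Echelon form has 4 nonzero rows, so rank(C) = 4.

4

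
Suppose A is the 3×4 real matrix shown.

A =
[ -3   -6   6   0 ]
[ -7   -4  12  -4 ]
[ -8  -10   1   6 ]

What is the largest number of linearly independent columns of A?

3

Row reduce to echelon form.
R2 ← R2 − (7/3)·R1: [0, 10, -2, -4]
R3 ← R3 − (8/3)·R1: [0, 6, -15, 6]
R3 ← R3 − (3/5)·R2: [0, 0, -69/5, 42/5]
Echelon form has 3 nonzero rows, so rank(A) = 3.
The rank gives the maximum number of linearly independent columns: 3.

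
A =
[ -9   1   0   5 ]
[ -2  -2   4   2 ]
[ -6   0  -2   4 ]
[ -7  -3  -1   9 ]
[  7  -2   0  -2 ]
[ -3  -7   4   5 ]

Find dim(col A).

4

Row reduce to echelon form.
R2 ← R2 − (2/9)·R1: [0, -20/9, 4, 8/9]
R3 ← R3 − (2/3)·R1: [0, -2/3, -2, 2/3]
R4 ← R4 − (7/9)·R1: [0, -34/9, -1, 46/9]
R5 ← R5 + (7/9)·R1: [0, -11/9, 0, 17/9]
R6 ← R6 − (1/3)·R1: [0, -22/3, 4, 10/3]
R3 ← R3 − (3/10)·R2: [0, 0, -16/5, 2/5]
R4 ← R4 − (17/10)·R2: [0, 0, -39/5, 18/5]
R5 ← R5 − (11/20)·R2: [0, 0, -11/5, 7/5]
R6 ← R6 − (33/10)·R2: [0, 0, -46/5, 2/5]
R4 ← R4 − (39/16)·R3: [0, 0, 0, 21/8]
R5 ← R5 − (11/16)·R3: [0, 0, 0, 9/8]
R6 ← R6 − (23/8)·R3: [0, 0, 0, -3/4]
R5 ← R5 − (3/7)·R4: [0, 0, 0, 0]
R6 ← R6 + (2/7)·R4: [0, 0, 0, 0]
Echelon form has 4 nonzero rows, so rank(A) = 4.
The column space has dimension equal to the rank: 4.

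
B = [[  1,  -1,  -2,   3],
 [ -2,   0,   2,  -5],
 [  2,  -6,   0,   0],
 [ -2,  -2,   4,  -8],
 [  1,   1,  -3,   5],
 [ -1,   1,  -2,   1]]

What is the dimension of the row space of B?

3

Row reduce to echelon form.
R2 ← R2 + (2)·R1: [0, -2, -2, 1]
R3 ← R3 − (2)·R1: [0, -4, 4, -6]
R4 ← R4 + (2)·R1: [0, -4, 0, -2]
R5 ← R5 − R1: [0, 2, -1, 2]
R6 ← R6 + R1: [0, 0, -4, 4]
R3 ← R3 − (2)·R2: [0, 0, 8, -8]
R4 ← R4 − (2)·R2: [0, 0, 4, -4]
R5 ← R5 + R2: [0, 0, -3, 3]
R4 ← R4 − (1/2)·R3: [0, 0, 0, 0]
R5 ← R5 + (3/8)·R3: [0, 0, 0, 0]
R6 ← R6 + (1/2)·R3: [0, 0, 0, 0]
Echelon form has 3 nonzero rows, so rank(B) = 3.
The row space has dimension equal to the rank: 3.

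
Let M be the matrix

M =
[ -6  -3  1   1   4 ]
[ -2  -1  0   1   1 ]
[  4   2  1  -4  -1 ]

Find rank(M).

2

Row reduce to echelon form.
R2 ← R2 − (1/3)·R1: [0, 0, -1/3, 2/3, -1/3]
R3 ← R3 + (2/3)·R1: [0, 0, 5/3, -10/3, 5/3]
R3 ← R3 + (5)·R2: [0, 0, 0, 0, 0]
Echelon form has 2 nonzero rows, so rank(M) = 2.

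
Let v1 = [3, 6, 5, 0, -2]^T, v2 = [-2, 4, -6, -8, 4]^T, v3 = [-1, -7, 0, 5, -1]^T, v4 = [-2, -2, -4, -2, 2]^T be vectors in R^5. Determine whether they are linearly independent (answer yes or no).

Form the matrix with these vectors as rows and row reduce.
R2 ← R2 + (2/3)·R1: [0, 8, -8/3, -8, 8/3]
R3 ← R3 + (1/3)·R1: [0, -5, 5/3, 5, -5/3]
R4 ← R4 + (2/3)·R1: [0, 2, -2/3, -2, 2/3]
R3 ← R3 + (5/8)·R2: [0, 0, 0, 0, 0]
R4 ← R4 − (1/4)·R2: [0, 0, 0, 0, 0]
2 nonzero rows, so the 4 vectors span a space of dimension 2.
Since 2 < 4, the vectors are linearly dependent.

no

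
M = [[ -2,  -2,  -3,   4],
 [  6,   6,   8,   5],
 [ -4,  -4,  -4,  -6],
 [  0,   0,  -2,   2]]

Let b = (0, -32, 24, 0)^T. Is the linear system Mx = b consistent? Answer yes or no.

Row reduce the augmented matrix [M | b].
R2 ← R2 + (3)·R1: [0, 0, -1, 17, -32]
R3 ← R3 − (2)·R1: [0, 0, 2, -14, 24]
R3 ← R3 + (2)·R2: [0, 0, 0, 20, -40]
R4 ← R4 − (2)·R2: [0, 0, 0, -32, 64]
R4 ← R4 + (8/5)·R3: [0, 0, 0, 0, 0]
The echelon form has 3 nonzero rows, and every pivot lies in the first 4 columns, so rank(M) = rank([M|b]) = 3.
The system is consistent.

yes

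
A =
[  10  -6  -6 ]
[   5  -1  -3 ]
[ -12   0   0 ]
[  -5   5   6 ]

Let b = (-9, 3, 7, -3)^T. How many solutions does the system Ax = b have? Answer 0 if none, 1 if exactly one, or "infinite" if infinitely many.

Row reduce the augmented matrix [A | b].
R2 ← R2 − (1/2)·R1: [0, 2, 0, 15/2]
R3 ← R3 + (6/5)·R1: [0, -36/5, -36/5, -19/5]
R4 ← R4 + (1/2)·R1: [0, 2, 3, -15/2]
R3 ← R3 + (18/5)·R2: [0, 0, -36/5, 116/5]
R4 ← R4 − R2: [0, 0, 3, -15]
R4 ← R4 + (5/12)·R3: [0, 0, 0, -16/3]
The echelon form has 4 nonzero rows; the last pivot sits in the augmented column, so rank(A) = 3 but rank([A|b]) = 4.
Since the ranks differ, the system is inconsistent.
It has no solutions.

0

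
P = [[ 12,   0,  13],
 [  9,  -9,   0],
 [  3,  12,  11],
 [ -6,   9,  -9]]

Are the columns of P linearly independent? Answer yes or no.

yes

Row reduce P to echelon form.
R2 ← R2 − (3/4)·R1: [0, -9, -39/4]
R3 ← R3 − (1/4)·R1: [0, 12, 31/4]
R4 ← R4 + (1/2)·R1: [0, 9, -5/2]
R3 ← R3 + (4/3)·R2: [0, 0, -21/4]
R4 ← R4 + R2: [0, 0, -49/4]
R4 ← R4 − (7/3)·R3: [0, 0, 0]
3 pivots among 3 columns.
Every column is a pivot column, so the columns are linearly independent.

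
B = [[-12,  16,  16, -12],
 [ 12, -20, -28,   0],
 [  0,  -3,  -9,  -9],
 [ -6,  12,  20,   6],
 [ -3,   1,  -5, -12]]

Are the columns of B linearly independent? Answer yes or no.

Row reduce B to echelon form.
R2 ← R2 + R1: [0, -4, -12, -12]
R4 ← R4 − (1/2)·R1: [0, 4, 12, 12]
R5 ← R5 − (1/4)·R1: [0, -3, -9, -9]
R3 ← R3 − (3/4)·R2: [0, 0, 0, 0]
R4 ← R4 + R2: [0, 0, 0, 0]
R5 ← R5 − (3/4)·R2: [0, 0, 0, 0]
2 pivots among 4 columns.
Only 2 < 4 pivot columns, so the columns are linearly dependent.

no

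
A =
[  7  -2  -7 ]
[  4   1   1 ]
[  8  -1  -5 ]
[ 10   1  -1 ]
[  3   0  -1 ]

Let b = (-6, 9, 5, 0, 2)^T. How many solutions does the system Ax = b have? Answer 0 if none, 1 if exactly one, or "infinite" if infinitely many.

Row reduce the augmented matrix [A | b].
R2 ← R2 − (4/7)·R1: [0, 15/7, 5, 87/7]
R3 ← R3 − (8/7)·R1: [0, 9/7, 3, 83/7]
R4 ← R4 − (10/7)·R1: [0, 27/7, 9, 60/7]
R5 ← R5 − (3/7)·R1: [0, 6/7, 2, 32/7]
R3 ← R3 − (3/5)·R2: [0, 0, 0, 22/5]
R4 ← R4 − (9/5)·R2: [0, 0, 0, -69/5]
R5 ← R5 − (2/5)·R2: [0, 0, 0, -2/5]
R4 ← R4 + (69/22)·R3: [0, 0, 0, 0]
R5 ← R5 + (1/11)·R3: [0, 0, 0, 0]
The echelon form has 3 nonzero rows; the last pivot sits in the augmented column, so rank(A) = 2 but rank([A|b]) = 3.
Since the ranks differ, the system is inconsistent.
It has no solutions.

0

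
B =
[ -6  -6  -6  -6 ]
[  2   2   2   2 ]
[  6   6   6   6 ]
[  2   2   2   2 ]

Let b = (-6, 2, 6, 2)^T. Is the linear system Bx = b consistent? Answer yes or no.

Row reduce the augmented matrix [B | b].
R2 ← R2 + (1/3)·R1: [0, 0, 0, 0, 0]
R3 ← R3 + R1: [0, 0, 0, 0, 0]
R4 ← R4 + (1/3)·R1: [0, 0, 0, 0, 0]
The echelon form has 1 nonzero rows, and every pivot lies in the first 4 columns, so rank(B) = rank([B|b]) = 1.
The system is consistent.

yes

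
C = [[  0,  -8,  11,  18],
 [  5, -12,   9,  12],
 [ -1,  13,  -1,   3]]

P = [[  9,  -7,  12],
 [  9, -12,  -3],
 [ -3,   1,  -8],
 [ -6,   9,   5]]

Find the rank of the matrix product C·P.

2

First compute CP:
[[-213, 269,  26],
 [-162, 226,  84],
 [ 93, -123, -28]]
Now row reduce the product.
R2 ← R2 − (54/71)·R1: [0, 1520/71, 4560/71]
R3 ← R3 + (31/71)·R1: [0, -394/71, -1182/71]
R3 ← R3 + (197/760)·R2: [0, 0, 0]
2 nonzero rows, so rank(CP) = 2.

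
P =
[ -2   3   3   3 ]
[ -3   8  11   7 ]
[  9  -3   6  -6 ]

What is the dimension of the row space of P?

2

Row reduce to echelon form.
R2 ← R2 − (3/2)·R1: [0, 7/2, 13/2, 5/2]
R3 ← R3 + (9/2)·R1: [0, 21/2, 39/2, 15/2]
R3 ← R3 − (3)·R2: [0, 0, 0, 0]
Echelon form has 2 nonzero rows, so rank(P) = 2.
The row space has dimension equal to the rank: 2.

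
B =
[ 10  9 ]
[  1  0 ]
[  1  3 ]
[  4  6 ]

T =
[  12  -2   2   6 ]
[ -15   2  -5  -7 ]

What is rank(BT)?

2

First compute BT:
[[-15,  -2, -25,  -3],
 [ 12,  -2,   2,   6],
 [-33,   4, -13, -15],
 [-42,   4, -22, -18]]
Now row reduce the product.
R2 ← R2 + (4/5)·R1: [0, -18/5, -18, 18/5]
R3 ← R3 − (11/5)·R1: [0, 42/5, 42, -42/5]
R4 ← R4 − (14/5)·R1: [0, 48/5, 48, -48/5]
R3 ← R3 + (7/3)·R2: [0, 0, 0, 0]
R4 ← R4 + (8/3)·R2: [0, 0, 0, 0]
2 nonzero rows, so rank(BT) = 2.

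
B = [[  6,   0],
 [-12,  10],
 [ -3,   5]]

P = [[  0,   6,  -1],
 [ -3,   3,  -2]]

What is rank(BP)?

2

First compute BP:
[[  0,  36,  -6],
 [-30, -42,  -8],
 [-15,  -3,  -7]]
Now row reduce the product.
Swap R1 ↔ R2
R3 ← R3 − (1/2)·R1: [0, 18, -3]
R3 ← R3 − (1/2)·R2: [0, 0, 0]
2 nonzero rows, so rank(BP) = 2.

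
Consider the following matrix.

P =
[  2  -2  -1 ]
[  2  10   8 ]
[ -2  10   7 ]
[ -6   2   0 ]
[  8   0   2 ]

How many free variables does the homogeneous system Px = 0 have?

1

Row reduce to echelon form.
R2 ← R2 − R1: [0, 12, 9]
R3 ← R3 + R1: [0, 8, 6]
R4 ← R4 + (3)·R1: [0, -4, -3]
R5 ← R5 − (4)·R1: [0, 8, 6]
R3 ← R3 − (2/3)·R2: [0, 0, 0]
R4 ← R4 + (1/3)·R2: [0, 0, 0]
R5 ← R5 − (2/3)·R2: [0, 0, 0]
2 nonzero rows, so rank(P) = 2.
P has 3 columns; by rank–nullity, nullity = 3 − 2 = 1.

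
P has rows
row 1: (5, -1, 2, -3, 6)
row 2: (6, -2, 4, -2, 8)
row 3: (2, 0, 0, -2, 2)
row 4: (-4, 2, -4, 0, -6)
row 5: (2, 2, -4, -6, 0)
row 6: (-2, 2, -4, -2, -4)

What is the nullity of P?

3

Row reduce to echelon form.
R2 ← R2 − (6/5)·R1: [0, -4/5, 8/5, 8/5, 4/5]
R3 ← R3 − (2/5)·R1: [0, 2/5, -4/5, -4/5, -2/5]
R4 ← R4 + (4/5)·R1: [0, 6/5, -12/5, -12/5, -6/5]
R5 ← R5 − (2/5)·R1: [0, 12/5, -24/5, -24/5, -12/5]
R6 ← R6 + (2/5)·R1: [0, 8/5, -16/5, -16/5, -8/5]
R3 ← R3 + (1/2)·R2: [0, 0, 0, 0, 0]
R4 ← R4 + (3/2)·R2: [0, 0, 0, 0, 0]
R5 ← R5 + (3)·R2: [0, 0, 0, 0, 0]
R6 ← R6 + (2)·R2: [0, 0, 0, 0, 0]
2 nonzero rows, so rank(P) = 2.
P has 5 columns; by rank–nullity, nullity = 5 − 2 = 3.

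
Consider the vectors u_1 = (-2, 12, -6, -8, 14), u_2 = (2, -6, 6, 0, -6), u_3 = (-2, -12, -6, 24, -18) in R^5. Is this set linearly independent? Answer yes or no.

no

Form the matrix with these vectors as rows and row reduce.
R2 ← R2 + R1: [0, 6, 0, -8, 8]
R3 ← R3 − R1: [0, -24, 0, 32, -32]
R3 ← R3 + (4)·R2: [0, 0, 0, 0, 0]
2 nonzero rows, so the 3 vectors span a space of dimension 2.
Since 2 < 3, the vectors are linearly dependent.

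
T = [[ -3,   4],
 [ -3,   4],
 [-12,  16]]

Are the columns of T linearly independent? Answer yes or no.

no

Row reduce T to echelon form.
R2 ← R2 − R1: [0, 0]
R3 ← R3 − (4)·R1: [0, 0]
1 pivot among 2 columns.
Only 1 < 2 pivot columns, so the columns are linearly dependent.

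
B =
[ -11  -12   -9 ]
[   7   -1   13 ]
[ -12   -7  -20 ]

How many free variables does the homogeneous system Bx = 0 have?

Row reduce to echelon form.
R2 ← R2 + (7/11)·R1: [0, -95/11, 80/11]
R3 ← R3 − (12/11)·R1: [0, 67/11, -112/11]
R3 ← R3 + (67/95)·R2: [0, 0, -96/19]
3 nonzero rows, so rank(B) = 3.
B has 3 columns; by rank–nullity, nullity = 3 − 3 = 0.

0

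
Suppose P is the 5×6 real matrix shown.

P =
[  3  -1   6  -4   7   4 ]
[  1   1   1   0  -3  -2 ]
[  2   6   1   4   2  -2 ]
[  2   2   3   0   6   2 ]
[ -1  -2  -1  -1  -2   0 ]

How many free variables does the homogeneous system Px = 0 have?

Row reduce to echelon form.
R2 ← R2 − (1/3)·R1: [0, 4/3, -1, 4/3, -16/3, -10/3]
R3 ← R3 − (2/3)·R1: [0, 20/3, -3, 20/3, -8/3, -14/3]
R4 ← R4 − (2/3)·R1: [0, 8/3, -1, 8/3, 4/3, -2/3]
R5 ← R5 + (1/3)·R1: [0, -7/3, 1, -7/3, 1/3, 4/3]
R3 ← R3 − (5)·R2: [0, 0, 2, 0, 24, 12]
R4 ← R4 − (2)·R2: [0, 0, 1, 0, 12, 6]
R5 ← R5 + (7/4)·R2: [0, 0, -3/4, 0, -9, -9/2]
R4 ← R4 − (1/2)·R3: [0, 0, 0, 0, 0, 0]
R5 ← R5 + (3/8)·R3: [0, 0, 0, 0, 0, 0]
3 nonzero rows, so rank(P) = 3.
P has 6 columns; by rank–nullity, nullity = 6 − 3 = 3.

3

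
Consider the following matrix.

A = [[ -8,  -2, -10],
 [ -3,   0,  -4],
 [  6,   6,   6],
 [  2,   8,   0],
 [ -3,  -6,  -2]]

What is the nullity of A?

Row reduce to echelon form.
R2 ← R2 − (3/8)·R1: [0, 3/4, -1/4]
R3 ← R3 + (3/4)·R1: [0, 9/2, -3/2]
R4 ← R4 + (1/4)·R1: [0, 15/2, -5/2]
R5 ← R5 − (3/8)·R1: [0, -21/4, 7/4]
R3 ← R3 − (6)·R2: [0, 0, 0]
R4 ← R4 − (10)·R2: [0, 0, 0]
R5 ← R5 + (7)·R2: [0, 0, 0]
2 nonzero rows, so rank(A) = 2.
A has 3 columns; by rank–nullity, nullity = 3 − 2 = 1.

1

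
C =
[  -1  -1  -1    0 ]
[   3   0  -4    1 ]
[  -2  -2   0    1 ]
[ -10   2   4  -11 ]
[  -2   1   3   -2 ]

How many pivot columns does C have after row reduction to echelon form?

Row reduce to echelon form.
R2 ← R2 + (3)·R1: [0, -3, -7, 1]
R3 ← R3 − (2)·R1: [0, 0, 2, 1]
R4 ← R4 − (10)·R1: [0, 12, 14, -11]
R5 ← R5 − (2)·R1: [0, 3, 5, -2]
R4 ← R4 + (4)·R2: [0, 0, -14, -7]
R5 ← R5 + R2: [0, 0, -2, -1]
R4 ← R4 + (7)·R3: [0, 0, 0, 0]
R5 ← R5 + R3: [0, 0, 0, 0]
Echelon form has 3 nonzero rows, so rank(C) = 3.
Each nonzero row contributes one pivot column: 3 pivot columns.

3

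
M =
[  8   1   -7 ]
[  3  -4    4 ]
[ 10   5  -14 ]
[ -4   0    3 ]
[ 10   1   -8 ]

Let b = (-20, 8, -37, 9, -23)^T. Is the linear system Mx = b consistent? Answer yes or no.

Row reduce the augmented matrix [M | b].
R2 ← R2 − (3/8)·R1: [0, -35/8, 53/8, 31/2]
R3 ← R3 − (5/4)·R1: [0, 15/4, -21/4, -12]
R4 ← R4 + (1/2)·R1: [0, 1/2, -1/2, -1]
R5 ← R5 − (5/4)·R1: [0, -1/4, 3/4, 2]
R3 ← R3 + (6/7)·R2: [0, 0, 3/7, 9/7]
R4 ← R4 + (4/35)·R2: [0, 0, 9/35, 27/35]
R5 ← R5 − (2/35)·R2: [0, 0, 13/35, 39/35]
R4 ← R4 − (3/5)·R3: [0, 0, 0, 0]
R5 ← R5 − (13/15)·R3: [0, 0, 0, 0]
The echelon form has 3 nonzero rows, and every pivot lies in the first 3 columns, so rank(M) = rank([M|b]) = 3.
The system is consistent.

yes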